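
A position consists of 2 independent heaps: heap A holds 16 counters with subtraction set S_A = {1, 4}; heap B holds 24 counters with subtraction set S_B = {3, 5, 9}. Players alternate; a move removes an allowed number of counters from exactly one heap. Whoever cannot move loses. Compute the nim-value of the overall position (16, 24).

1

Heap A, S = {1, 4}:
G(0) = 0
G(1) = mex{0} = 1
G(2) = mex{1} = 0
G(3) = mex{0} = 1
G(4) = mex{1,0} = 2
G(5) = mex{2,1} = 0
G(6) = mex{0,0} = 1
G(7) = mex{1,1} = 0
G(8) = mex{0,2} = 1
G(9) = mex{1,0} = 2
G(10) = mex{2,1} = 0
G(11) = mex{0,0} = 1
G(12) = mex{1,1} = 0
G(13) = mex{0,2} = 1
G(14) = mex{1,0} = 2
G(15) = mex{2,1} = 0
G(16) = mex{0,0} = 1
G_A(16) = 1.
Heap B, S = {3, 5, 9}:
G(0) = 0
G(1) = mex{} = 0
G(2) = mex{} = 0
G(3) = mex{0} = 1
G(4) = mex{0} = 1
G(5) = mex{0,0} = 1
G(6) = mex{1,0} = 2
G(7) = mex{1,0} = 2
G(8) = mex{1,1} = 0
G(9) = mex{2,1,0} = 3
G(10) = mex{2,1,0} = 3
G(11) = mex{0,2,0} = 1
G(12) = mex{3,2,1} = 0
G(13) = mex{3,0,1} = 2
G(14) = mex{1,3,1} = 0
G(15) = mex{0,3,2} = 1
G(16) = mex{2,1,2} = 0
G(17) = mex{0,0,0} = 1
G(18) = mex{1,2,3} = 0
G(19) = mex{0,0,3} = 1
G(20) = mex{1,1,1} = 0
G(21) = mex{0,0,0} = 1
G(22) = mex{1,1,2} = 0
G(23) = mex{0,0,0} = 1
G(24) = mex{1,1,1} = 0
G_B(24) = 0.
Combined Grundy value = 1 ⊕ 0 = 1.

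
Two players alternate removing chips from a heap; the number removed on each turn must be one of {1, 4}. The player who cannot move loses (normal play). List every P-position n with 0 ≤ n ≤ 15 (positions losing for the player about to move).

0, 2, 5, 7, 10, 12, 15

G(0) = 0
G(1) = mex{0} = 1
G(2) = mex{1} = 0
G(3) = mex{0} = 1
G(4) = mex{1,0} = 2
G(5) = mex{2,1} = 0
G(6) = mex{0,0} = 1
G(7) = mex{1,1} = 0
G(8) = mex{0,2} = 1
G(9) = mex{1,0} = 2
G(10) = mex{2,1} = 0
G(11) = mex{0,0} = 1
G(12) = mex{1,1} = 0
G(13) = mex{0,2} = 1
G(14) = mex{1,0} = 2
G(15) = mex{2,1} = 0
P-positions are exactly the n with G(n) = 0.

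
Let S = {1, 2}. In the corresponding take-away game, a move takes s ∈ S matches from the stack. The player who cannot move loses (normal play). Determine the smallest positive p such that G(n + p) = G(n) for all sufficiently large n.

3

G(0) = 0
G(1) = mex{0} = 1
G(2) = mex{1,0} = 2
G(3) = mex{2,1} = 0
G(4) = mex{0,2} = 1
G(5) = mex{1,0} = 2
G(6) = mex{2,1} = 0
G(7) = mex{0,2} = 1
G(8) = mex{1,0} = 2
G(9) = mex{2,1} = 0
G(10) = mex{0,2} = 1
G(11) = mex{1,0} = 2
G(12) = mex{2,1} = 0
G(13) = mex{0,2} = 1
G(14) = mex{1,0} = 2
G(n+3) = G(n) holds for n = 0,…,1 (a full window of length max(S) = 2), so the sequence is purely periodic with period 3.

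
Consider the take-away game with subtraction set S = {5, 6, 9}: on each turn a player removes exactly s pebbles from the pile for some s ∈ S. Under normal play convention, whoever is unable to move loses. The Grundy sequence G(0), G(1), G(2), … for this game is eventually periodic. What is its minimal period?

G(0) = 0
G(1) = mex{} = 0
G(2) = mex{} = 0
G(3) = mex{} = 0
G(4) = mex{} = 0
G(5) = mex{0} = 1
G(6) = mex{0,0} = 1
G(7) = mex{0,0} = 1
G(8) = mex{0,0} = 1
G(9) = mex{0,0,0} = 1
G(10) = mex{1,0,0} = 2
G(11) = mex{1,1,0} = 2
G(12) = mex{1,1,0} = 2
G(13) = mex{1,1,0} = 2
G(14) = mex{1,1,1} = 0
G(15) = mex{2,1,1} = 0
G(16) = mex{2,2,1} = 0
G(17) = mex{2,2,1} = 0
G(18) = mex{2,2,1} = 0
G(19) = mex{0,2,2} = 1
G(20) = mex{0,0,2} = 1
G(21) = mex{0,0,2} = 1
G(22) = mex{0,0,2} = 1
G(23) = mex{0,0,0} = 1
G(24) = mex{1,0,0} = 2
G(25) = mex{1,1,0} = 2
G(26) = mex{1,1,0} = 2
G(27) = mex{1,1,0} = 2
G(28) = mex{1,1,1} = 0
G(29) = mex{2,1,1} = 0
G(n+14) = G(n) holds for n = 0,…,8 (a full window of length max(S) = 9), so the sequence is purely periodic with period 14.

14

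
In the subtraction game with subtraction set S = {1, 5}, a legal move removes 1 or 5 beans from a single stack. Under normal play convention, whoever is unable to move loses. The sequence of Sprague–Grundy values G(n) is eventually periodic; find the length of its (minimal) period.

n :  0  1  2  3  4  5  6  7  8  9 10 11 12 13 14
G :  0  1  0  1  0  1  0  1  0  1  0  1  0  1  0
G(n+2) = G(n) holds for n = 0,…,4 (a full window of length max(S) = 5), so the sequence is purely periodic with period 2.

2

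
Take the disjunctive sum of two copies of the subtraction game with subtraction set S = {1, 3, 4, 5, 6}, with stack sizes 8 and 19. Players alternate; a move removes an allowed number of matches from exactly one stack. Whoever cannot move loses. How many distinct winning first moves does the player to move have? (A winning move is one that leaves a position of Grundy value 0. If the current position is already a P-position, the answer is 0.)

1

All stacks use S = {1, 3, 4, 5, 6}:
n :  0  1  2  3  4  5  6  7  8  9 10 11 12 13 14 15 16 17 18 19
G :  0  1  0  1  2  3  2  3  4  0  1  0  1  2  3  2  3  4  0  1
Stack A: G(8) = 4.
Stack B: G(19) = 1.
Combined Grundy value = 4 ⊕ 1 = 5.
A winning move leaves total XOR = 0, i.e. changes one component's Grundy value g to g ⊕ X where X is the current total.
Stack A: need g' = 4⊕5 = 1. Options: 8−1→G=3, 8−3→G=3, 8−4→G=2, 8−5→G=1, 8−6→G=0. Hits: 1.
Stack B: need g' = 1⊕5 = 4. Options: 19−1→G=0, 19−3→G=3, 19−4→G=2, 19−5→G=3, 19−6→G=2. Hits: 0.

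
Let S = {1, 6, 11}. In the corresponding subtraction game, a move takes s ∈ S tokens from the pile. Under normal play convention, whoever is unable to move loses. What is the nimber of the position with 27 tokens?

n :  0  1  2  3  4  5  6  7  8  9 10 11 12 13 14 15 16 17 18 19 20 21 22 23 24 25 26 27
G :  0  1  0  1  0  1  2  0  1  0  1  2  0  1  0  1  0  1  2  0  1  0  1  2  0  1  0  1

1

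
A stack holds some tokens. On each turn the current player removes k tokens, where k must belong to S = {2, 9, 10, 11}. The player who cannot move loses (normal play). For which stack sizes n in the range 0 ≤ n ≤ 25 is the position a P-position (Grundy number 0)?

n :  0  1  2  3  4  5  6  7  8  9 10 11 12 13 14 15 16 17 18 19 20 21 22 23 24 25
G :  0  0  1  1  0  0  1  1  0  2  1  3  2  2  3  3  2  2  3  3  0  0  1  1  0  0
P-positions are exactly the n with G(n) = 0.

0, 1, 4, 5, 8, 20, 21, 24, 25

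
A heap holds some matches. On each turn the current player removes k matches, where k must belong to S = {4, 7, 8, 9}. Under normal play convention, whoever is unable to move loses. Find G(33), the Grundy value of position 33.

1

n :  0  1  2  3  4  5  6  7  8  9 10 11 12 13 14 15 16 17 18 19 20 21 22 23 24 25 26 27 28 29 30 31 32 33
G :  0  0  0  0  1  1  1  1  2  2  2  2  3  0  0  0  0  1  1  1  1  2  2  2  2  3  0  0  0  0  1  1  1  1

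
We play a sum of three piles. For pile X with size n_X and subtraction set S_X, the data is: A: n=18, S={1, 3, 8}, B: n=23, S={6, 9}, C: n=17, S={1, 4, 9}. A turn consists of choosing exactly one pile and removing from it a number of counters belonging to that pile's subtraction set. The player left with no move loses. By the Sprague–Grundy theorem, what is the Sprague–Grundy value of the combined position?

0

Pile A, S = {1, 3, 8}:
G(0) = 0
G(1) = mex{0} = 1
G(2) = mex{1} = 0
G(3) = mex{0,0} = 1
G(4) = mex{1,1} = 0
G(5) = mex{0,0} = 1
G(6) = mex{1,1} = 0
G(7) = mex{0,0} = 1
G(8) = mex{1,1,0} = 2
G(9) = mex{2,0,1} = 3
G(10) = mex{3,1,0} = 2
G(11) = mex{2,2,1} = 0
G(12) = mex{0,3,0} = 1
G(13) = mex{1,2,1} = 0
G(14) = mex{0,0,0} = 1
G(15) = mex{1,1,1} = 0
G(16) = mex{0,0,2} = 1
G(17) = mex{1,1,3} = 0
G(18) = mex{0,0,2} = 1
G_A(18) = 1.
Pile B, S = {6, 9}:
n :  0  1  2  3  4  5  6  7  8  9 10 11 12 13 14 15 16 17 18 19 20 21 22 23
G :  0  0  0  0  0  0  1  1  1  1  1  1  2  2  2  0  0  0  0  0  0  1  1  1
G_B(23) = 1.
Pile C, S = {1, 4, 9}:
G(0) = 0
G(1) = mex{0} = 1
G(2) = mex{1} = 0
G(3) = mex{0} = 1
G(4) = mex{1,0} = 2
G(5) = mex{2,1} = 0
G(6) = mex{0,0} = 1
G(7) = mex{1,1} = 0
G(8) = mex{0,2} = 1
G(9) = mex{1,0,0} = 2
G(10) = mex{2,1,1} = 0
G(11) = mex{0,0,0} = 1
G(12) = mex{1,1,1} = 0
G(13) = mex{0,2,2} = 1
G(14) = mex{1,0,0} = 2
G(15) = mex{2,1,1} = 0
G(16) = mex{0,0,0} = 1
G(17) = mex{1,1,1} = 0
G_C(17) = 0.
Combined Grundy value = 1 ⊕ 1 ⊕ 0 = 0.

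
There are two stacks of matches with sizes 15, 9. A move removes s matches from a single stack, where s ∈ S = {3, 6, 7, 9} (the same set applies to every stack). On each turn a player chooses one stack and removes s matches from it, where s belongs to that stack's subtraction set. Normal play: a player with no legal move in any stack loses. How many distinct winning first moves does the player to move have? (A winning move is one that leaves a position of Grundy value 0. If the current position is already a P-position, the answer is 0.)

All stacks use S = {3, 6, 7, 9}:
n :  0  1  2  3  4  5  6  7  8  9 10 11 12 13 14 15
G :  0  0  0  1  1  1  2  2  2  3  3  3  0  0  0  1
Stack A: G(15) = 1.
Stack B: G(9) = 3.
Combined Grundy value = 1 ⊕ 3 = 2.
A winning move leaves total XOR = 0, i.e. changes one component's Grundy value g to g ⊕ X where X is the current total.
Stack A: need g' = 1⊕2 = 3. Options: 15−3→G=0, 15−6→G=3, 15−7→G=2, 15−9→G=2. Hits: 1.
Stack B: need g' = 3⊕2 = 1. Options: 9−3→G=2, 9−6→G=1, 9−7→G=0, 9−9→G=0. Hits: 1.

2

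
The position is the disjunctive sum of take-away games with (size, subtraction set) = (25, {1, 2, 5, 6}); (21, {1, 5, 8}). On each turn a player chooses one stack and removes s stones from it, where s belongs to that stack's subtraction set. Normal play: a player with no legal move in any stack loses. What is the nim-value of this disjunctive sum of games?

Stack A, S = {1, 2, 5, 6}:
n :  0  1  2  3  4  5  6  7  8  9 10 11 12 13 14 15 16 17 18 19 20 21 22 23 24 25
G :  0  1  2  0  1  2  3  0  1  2  0  1  2  3  0  1  2  0  1  2  3  0  1  2  0  1
G_A(25) = 1.
Stack B, S = {1, 5, 8}:
n :  0  1  2  3  4  5  6  7  8  9 10 11 12 13 14 15 16 17 18 19 20 21
G :  0  1  0  1  0  1  0  1  2  3  2  3  2  0  1  0  1  0  1  0  1  2
G_B(21) = 2.
Combined Grundy value = 1 ⊕ 2 = 3.

3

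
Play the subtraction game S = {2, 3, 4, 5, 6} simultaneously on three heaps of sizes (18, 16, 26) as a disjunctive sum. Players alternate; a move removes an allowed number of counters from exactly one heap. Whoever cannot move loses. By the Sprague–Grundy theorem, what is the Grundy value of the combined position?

All heaps use S = {2, 3, 4, 5, 6}:
n :  0  1  2  3  4  5  6  7  8  9 10 11 12 13 14 15 16 17 18 19 20 21 22 23 24 25 26
G :  0  0  1  1  2  2  3  3  0  0  1  1  2  2  3  3  0  0  1  1  2  2  3  3  0  0  1
Heap A: G(18) = 1.
Heap B: G(16) = 0.
Heap C: G(26) = 1.
Combined Grundy value = 1 ⊕ 0 ⊕ 1 = 0.

0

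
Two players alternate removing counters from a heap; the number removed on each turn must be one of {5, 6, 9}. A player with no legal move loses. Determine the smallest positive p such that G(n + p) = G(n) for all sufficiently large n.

14

G(0) = 0
G(1) = mex{} = 0
G(2) = mex{} = 0
G(3) = mex{} = 0
G(4) = mex{} = 0
G(5) = mex{0} = 1
G(6) = mex{0,0} = 1
G(7) = mex{0,0} = 1
G(8) = mex{0,0} = 1
G(9) = mex{0,0,0} = 1
G(10) = mex{1,0,0} = 2
G(11) = mex{1,1,0} = 2
G(12) = mex{1,1,0} = 2
G(13) = mex{1,1,0} = 2
G(14) = mex{1,1,1} = 0
G(15) = mex{2,1,1} = 0
G(16) = mex{2,2,1} = 0
G(17) = mex{2,2,1} = 0
G(18) = mex{2,2,1} = 0
G(19) = mex{0,2,2} = 1
G(20) = mex{0,0,2} = 1
G(21) = mex{0,0,2} = 1
G(22) = mex{0,0,2} = 1
G(23) = mex{0,0,0} = 1
G(24) = mex{1,0,0} = 2
G(25) = mex{1,1,0} = 2
G(26) = mex{1,1,0} = 2
G(27) = mex{1,1,0} = 2
G(28) = mex{1,1,1} = 0
G(29) = mex{2,1,1} = 0
G(n+14) = G(n) holds for n = 0,…,8 (a full window of length max(S) = 9), so the sequence is purely periodic with period 14.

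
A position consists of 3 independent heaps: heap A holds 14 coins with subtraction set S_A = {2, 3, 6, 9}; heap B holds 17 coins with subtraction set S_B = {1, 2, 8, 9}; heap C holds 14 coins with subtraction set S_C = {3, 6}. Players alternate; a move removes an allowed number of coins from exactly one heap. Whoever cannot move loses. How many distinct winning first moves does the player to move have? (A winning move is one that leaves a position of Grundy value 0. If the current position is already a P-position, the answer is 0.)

Heap A, S = {2, 3, 6, 9}:
n :  0  1  2  3  4  5  6  7  8  9 10 11 12 13 14
G :  0  0  1  1  2  0  3  1  2  2  3  3  0  0  1
G_A(14) = 1.
Heap B, S = {1, 2, 8, 9}:
n :  0  1  2  3  4  5  6  7  8  9 10 11 12 13 14 15 16 17
G :  0  1  2  0  1  2  0  1  2  3  0  1  2  0  1  2  0  1
G_B(17) = 1.
Heap C, S = {3, 6}:
n :  0  1  2  3  4  5  6  7  8  9 10 11 12 13 14
G :  0  0  0  1  1  1  2  2  2  0  0  0  1  1  1
G_C(14) = 1.
Combined Grundy value = 1 ⊕ 1 ⊕ 1 = 1.
A winning move leaves total XOR = 0, i.e. changes one component's Grundy value g to g ⊕ X where X is the current total.
Heap A: need g' = 1⊕1 = 0. Options: 14−2→G=0, 14−3→G=3, 14−6→G=2, 14−9→G=0. Hits: 2.
Heap B: need g' = 1⊕1 = 0. Options: 17−1→G=0, 17−2→G=2, 17−8→G=3, 17−9→G=2. Hits: 1.
Heap C: need g' = 1⊕1 = 0. Options: 14−3→G=0, 14−6→G=2. Hits: 1.

4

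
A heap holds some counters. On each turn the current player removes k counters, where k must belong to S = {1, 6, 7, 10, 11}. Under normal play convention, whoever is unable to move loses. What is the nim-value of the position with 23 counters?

3

n :  0  1  2  3  4  5  6  7  8  9 10 11 12 13 14 15 16 17 18 19 20 21 22 23
G :  0  1  0  1  0  1  2  3  2  3  2  3  4  5  4  5  0  1  0  1  0  1  2  3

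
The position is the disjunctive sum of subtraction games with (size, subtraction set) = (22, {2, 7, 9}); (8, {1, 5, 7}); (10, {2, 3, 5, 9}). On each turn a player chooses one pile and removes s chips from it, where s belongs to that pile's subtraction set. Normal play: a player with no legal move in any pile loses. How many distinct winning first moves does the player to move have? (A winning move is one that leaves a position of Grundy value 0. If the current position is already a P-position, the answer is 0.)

0

Pile A, S = {2, 7, 9}:
n :  0  1  2  3  4  5  6  7  8  9 10 11 12 13 14 15 16 17 18 19 20 21 22
G :  0  0  1  1  0  0  1  1  2  2  3  3  2  2  3  0  0  1  1  0  0  1  1
G_A(22) = 1.
Pile B, S = {1, 5, 7}:
n : 0 1 2 3 4 5 6 7 8
G : 0 1 0 1 0 1 0 1 0
G_B(8) = 0.
Pile C, S = {2, 3, 5, 9}:
n :  0  1  2  3  4  5  6  7  8  9 10
G :  0  0  1  1  2  2  3  0  0  1  1
G_C(10) = 1.
Combined Grundy value = 1 ⊕ 0 ⊕ 1 = 0.
A winning move leaves total XOR = 0, i.e. changes one component's Grundy value g to g ⊕ X where X is the current total.
Pile A: target g' = 1⊕0 = 1, but every legal move changes the Grundy value (mex property), so 0 moves.
Pile B: target g' = 0⊕0 = 0, but every legal move changes the Grundy value (mex property), so 0 moves.
Pile C: target g' = 1⊕0 = 1, but every legal move changes the Grundy value (mex property), so 0 moves.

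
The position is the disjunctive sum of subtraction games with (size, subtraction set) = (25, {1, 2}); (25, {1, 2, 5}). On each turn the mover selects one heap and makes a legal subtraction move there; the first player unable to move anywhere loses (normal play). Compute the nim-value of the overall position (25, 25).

Heap A, S = {1, 2}:
n :  0  1  2  3  4  5  6  7  8  9 10 11 12 13 14 15 16 17 18 19 20 21 22 23 24 25
G :  0  1  2  0  1  2  0  1  2  0  1  2  0  1  2  0  1  2  0  1  2  0  1  2  0  1
G_A(25) = 1.
Heap B, S = {1, 2, 5}:
G(0) = 0
G(1) = mex{0} = 1
G(2) = mex{1,0} = 2
G(3) = mex{2,1} = 0
G(4) = mex{0,2} = 1
G(5) = mex{1,0,0} = 2
G(6) = mex{2,1,1} = 0
G(7) = mex{0,2,2} = 1
G(8) = mex{1,0,0} = 2
G(9) = mex{2,1,1} = 0
G(10) = mex{0,2,2} = 1
G(11) = mex{1,0,0} = 2
G(12) = mex{2,1,1} = 0
G(13) = mex{0,2,2} = 1
G(14) = mex{1,0,0} = 2
G(15) = mex{2,1,1} = 0
G(16) = mex{0,2,2} = 1
G(17) = mex{1,0,0} = 2
G(18) = mex{2,1,1} = 0
G(19) = mex{0,2,2} = 1
G(20) = mex{1,0,0} = 2
G(21) = mex{2,1,1} = 0
G(22) = mex{0,2,2} = 1
G(23) = mex{1,0,0} = 2
G(24) = mex{2,1,1} = 0
G(25) = mex{0,2,2} = 1
G_B(25) = 1.
Combined Grundy value = 1 ⊕ 1 = 0.

0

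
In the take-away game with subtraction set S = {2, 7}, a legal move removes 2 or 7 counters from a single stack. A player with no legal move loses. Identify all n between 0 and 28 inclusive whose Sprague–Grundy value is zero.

n :  0  1  2  3  4  5  6  7  8  9 10 11 12 13 14 15 16 17 18 19 20 21 22 23 24 25 26 27 28
G :  0  0  1  1  0  0  1  1  2  0  0  1  1  0  0  1  1  2  0  0  1  1  0  0  1  1  2  0  0
P-positions are exactly the n with G(n) = 0.

0, 1, 4, 5, 9, 10, 13, 14, 18, 19, 22, 23, 27, 28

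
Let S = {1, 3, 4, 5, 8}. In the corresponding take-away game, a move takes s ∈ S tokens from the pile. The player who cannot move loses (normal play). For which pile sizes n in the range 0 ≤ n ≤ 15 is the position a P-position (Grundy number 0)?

0, 2, 9, 11

G(0) = 0
G(1) = mex{0} = 1
G(2) = mex{1} = 0
G(3) = mex{0,0} = 1
G(4) = mex{1,1,0} = 2
G(5) = mex{2,0,1,0} = 3
G(6) = mex{3,1,0,1} = 2
G(7) = mex{2,2,1,0} = 3
G(8) = mex{3,3,2,1,0} = 4
G(9) = mex{4,2,3,2,1} = 0
G(10) = mex{0,3,2,3,0} = 1
G(11) = mex{1,4,3,2,1} = 0
G(12) = mex{0,0,4,3,2} = 1
G(13) = mex{1,1,0,4,3} = 2
G(14) = mex{2,0,1,0,2} = 3
G(15) = mex{3,1,0,1,3} = 2
P-positions are exactly the n with G(n) = 0.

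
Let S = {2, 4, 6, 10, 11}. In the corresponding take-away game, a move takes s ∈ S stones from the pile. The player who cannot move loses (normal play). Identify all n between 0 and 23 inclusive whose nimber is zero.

0, 1, 8, 9, 16, 17

n :  0  1  2  3  4  5  6  7  8  9 10 11 12 13 14 15 16 17 18 19 20 21 22 23
G :  0  0  1  1  2  2  3  3  0  0  1  1  2  2  3  3  0  0  1  1  2  2  3  3
P-positions are exactly the n with G(n) = 0.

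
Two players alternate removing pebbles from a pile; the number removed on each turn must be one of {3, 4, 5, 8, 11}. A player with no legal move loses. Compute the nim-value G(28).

0

n :  0  1  2  3  4  5  6  7  8  9 10 11 12 13 14 15 16 17 18 19 20 21 22 23 24 25 26 27 28
G :  0  0  0  1  1  1  2  2  2  3  3  3  4  4  0  0  0  1  1  1  2  2  2  3  3  3  4  4  0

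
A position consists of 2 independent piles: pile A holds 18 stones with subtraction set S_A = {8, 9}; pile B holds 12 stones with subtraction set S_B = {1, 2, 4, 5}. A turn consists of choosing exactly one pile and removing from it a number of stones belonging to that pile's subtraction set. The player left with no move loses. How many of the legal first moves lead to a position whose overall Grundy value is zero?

0

Pile A, S = {8, 9}:
n :  0  1  2  3  4  5  6  7  8  9 10 11 12 13 14 15 16 17 18
G :  0  0  0  0  0  0  0  0  1  1  1  1  1  1  1  1  2  0  0
G_A(18) = 0.
Pile B, S = {1, 2, 4, 5}:
G(0) = 0
G(1) = mex{0} = 1
G(2) = mex{1,0} = 2
G(3) = mex{2,1} = 0
G(4) = mex{0,2,0} = 1
G(5) = mex{1,0,1,0} = 2
G(6) = mex{2,1,2,1} = 0
G(7) = mex{0,2,0,2} = 1
G(8) = mex{1,0,1,0} = 2
G(9) = mex{2,1,2,1} = 0
G(10) = mex{0,2,0,2} = 1
G(11) = mex{1,0,1,0} = 2
G(12) = mex{2,1,2,1} = 0
G_B(12) = 0.
Combined Grundy value = 0 ⊕ 0 = 0.
A winning move leaves total XOR = 0, i.e. changes one component's Grundy value g to g ⊕ X where X is the current total.
Pile A: target g' = 0⊕0 = 0, but every legal move changes the Grundy value (mex property), so 0 moves.
Pile B: target g' = 0⊕0 = 0, but every legal move changes the Grundy value (mex property), so 0 moves.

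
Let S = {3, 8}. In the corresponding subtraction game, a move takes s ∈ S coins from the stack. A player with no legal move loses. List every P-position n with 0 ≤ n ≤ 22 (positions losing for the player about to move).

G(0) = 0
G(1) = mex{} = 0
G(2) = mex{} = 0
G(3) = mex{0} = 1
G(4) = mex{0} = 1
G(5) = mex{0} = 1
G(6) = mex{1} = 0
G(7) = mex{1} = 0
G(8) = mex{1,0} = 2
G(9) = mex{0,0} = 1
G(10) = mex{0,0} = 1
G(11) = mex{2,1} = 0
G(12) = mex{1,1} = 0
G(13) = mex{1,1} = 0
G(14) = mex{0,0} = 1
G(15) = mex{0,0} = 1
G(16) = mex{0,2} = 1
G(17) = mex{1,1} = 0
G(18) = mex{1,1} = 0
G(19) = mex{1,0} = 2
G(20) = mex{0,0} = 1
G(21) = mex{0,0} = 1
G(22) = mex{2,1} = 0
P-positions are exactly the n with G(n) = 0.

0, 1, 2, 6, 7, 11, 12, 13, 17, 18, 22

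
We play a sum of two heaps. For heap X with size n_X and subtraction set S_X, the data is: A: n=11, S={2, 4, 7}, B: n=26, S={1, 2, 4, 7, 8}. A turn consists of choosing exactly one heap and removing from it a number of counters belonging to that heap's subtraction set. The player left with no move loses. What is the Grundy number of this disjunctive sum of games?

3

Heap A, S = {2, 4, 7}:
n :  0  1  2  3  4  5  6  7  8  9 10 11
G :  0  0  1  1  2  2  0  3  1  0  2  1
G_A(11) = 1.
Heap B, S = {1, 2, 4, 7, 8}:
G(0) = 0
G(1) = mex{0} = 1
G(2) = mex{1,0} = 2
G(3) = mex{2,1} = 0
G(4) = mex{0,2,0} = 1
G(5) = mex{1,0,1} = 2
G(6) = mex{2,1,2} = 0
G(7) = mex{0,2,0,0} = 1
G(8) = mex{1,0,1,1,0} = 2
G(9) = mex{2,1,2,2,1} = 0
G(10) = mex{0,2,0,0,2} = 1
G(11) = mex{1,0,1,1,0} = 2
G(12) = mex{2,1,2,2,1} = 0
G(13) = mex{0,2,0,0,2} = 1
G(14) = mex{1,0,1,1,0} = 2
G(15) = mex{2,1,2,2,1} = 0
G(16) = mex{0,2,0,0,2} = 1
G(17) = mex{1,0,1,1,0} = 2
G(18) = mex{2,1,2,2,1} = 0
G(19) = mex{0,2,0,0,2} = 1
G(20) = mex{1,0,1,1,0} = 2
G(21) = mex{2,1,2,2,1} = 0
G(22) = mex{0,2,0,0,2} = 1
G(23) = mex{1,0,1,1,0} = 2
G(24) = mex{2,1,2,2,1} = 0
G(25) = mex{0,2,0,0,2} = 1
G(26) = mex{1,0,1,1,0} = 2
G_B(26) = 2.
Combined Grundy value = 1 ⊕ 2 = 3.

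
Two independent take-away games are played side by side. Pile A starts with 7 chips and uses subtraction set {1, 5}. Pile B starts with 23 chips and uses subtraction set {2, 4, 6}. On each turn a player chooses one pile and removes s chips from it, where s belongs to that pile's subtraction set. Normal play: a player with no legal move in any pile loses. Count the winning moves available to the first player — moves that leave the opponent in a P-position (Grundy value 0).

Pile A, S = {1, 5}:
n : 0 1 2 3 4 5 6 7
G : 0 1 0 1 0 1 0 1
G_A(7) = 1.
Pile B, S = {2, 4, 6}:
G(0) = 0
G(1) = mex{} = 0
G(2) = mex{0} = 1
G(3) = mex{0} = 1
G(4) = mex{1,0} = 2
G(5) = mex{1,0} = 2
G(6) = mex{2,1,0} = 3
G(7) = mex{2,1,0} = 3
G(8) = mex{3,2,1} = 0
G(9) = mex{3,2,1} = 0
G(10) = mex{0,3,2} = 1
G(11) = mex{0,3,2} = 1
G(12) = mex{1,0,3} = 2
G(13) = mex{1,0,3} = 2
G(14) = mex{2,1,0} = 3
G(15) = mex{2,1,0} = 3
G(16) = mex{3,2,1} = 0
G(17) = mex{3,2,1} = 0
G(18) = mex{0,3,2} = 1
G(19) = mex{0,3,2} = 1
G(20) = mex{1,0,3} = 2
G(21) = mex{1,0,3} = 2
G(22) = mex{2,1,0} = 3
G(23) = mex{2,1,0} = 3
G_B(23) = 3.
Combined Grundy value = 1 ⊕ 3 = 2.
A winning move leaves total XOR = 0, i.e. changes one component's Grundy value g to g ⊕ X where X is the current total.
Pile A: need g' = 1⊕2 = 3. Options: 7−1→G=0, 7−5→G=0. Hits: 0.
Pile B: need g' = 3⊕2 = 1. Options: 23−2→G=2, 23−4→G=1, 23−6→G=0. Hits: 1.

1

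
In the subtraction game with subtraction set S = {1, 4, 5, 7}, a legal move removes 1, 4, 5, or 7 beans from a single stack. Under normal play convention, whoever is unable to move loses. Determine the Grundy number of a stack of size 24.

0

G(0) = 0
G(1) = mex{0} = 1
G(2) = mex{1} = 0
G(3) = mex{0} = 1
G(4) = mex{1,0} = 2
G(5) = mex{2,1,0} = 3
G(6) = mex{3,0,1} = 2
G(7) = mex{2,1,0,0} = 3
G(8) = mex{3,2,1,1} = 0
G(9) = mex{0,3,2,0} = 1
G(10) = mex{1,2,3,1} = 0
G(11) = mex{0,3,2,2} = 1
G(12) = mex{1,0,3,3} = 2
G(13) = mex{2,1,0,2} = 3
G(14) = mex{3,0,1,3} = 2
G(15) = mex{2,1,0,0} = 3
G(16) = mex{3,2,1,1} = 0
G(17) = mex{0,3,2,0} = 1
G(18) = mex{1,2,3,1} = 0
G(19) = mex{0,3,2,2} = 1
G(20) = mex{1,0,3,3} = 2
G(21) = mex{2,1,0,2} = 3
G(22) = mex{3,0,1,3} = 2
G(23) = mex{2,1,0,0} = 3
G(24) = mex{3,2,1,1} = 0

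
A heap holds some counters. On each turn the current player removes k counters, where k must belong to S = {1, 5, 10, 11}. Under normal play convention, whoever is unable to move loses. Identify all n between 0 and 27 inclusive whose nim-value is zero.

0, 2, 4, 6, 8, 20, 22, 24, 26

n :  0  1  2  3  4  5  6  7  8  9 10 11 12 13 14 15 16 17 18 19 20 21 22 23 24 25 26 27
G :  0  1  0  1  0  1  0  1  0  1  2  3  2  3  2  3  2  3  2  3  0  1  0  1  0  1  0  1
P-positions are exactly the n with G(n) = 0.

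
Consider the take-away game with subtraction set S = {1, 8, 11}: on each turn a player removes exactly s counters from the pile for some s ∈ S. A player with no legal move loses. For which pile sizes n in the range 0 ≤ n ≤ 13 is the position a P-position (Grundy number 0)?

n :  0  1  2  3  4  5  6  7  8  9 10 11 12 13
G :  0  1  0  1  0  1  0  1  2  0  1  2  3  2
P-positions are exactly the n with G(n) = 0.

0, 2, 4, 6, 9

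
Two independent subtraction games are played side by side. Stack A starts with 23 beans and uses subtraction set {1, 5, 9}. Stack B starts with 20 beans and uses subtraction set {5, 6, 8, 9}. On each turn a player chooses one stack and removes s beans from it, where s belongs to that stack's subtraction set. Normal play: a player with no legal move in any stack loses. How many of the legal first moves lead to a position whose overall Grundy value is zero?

Stack A, S = {1, 5, 9}:
G(0) = 0
G(1) = mex{0} = 1
G(2) = mex{1} = 0
G(3) = mex{0} = 1
G(4) = mex{1} = 0
G(5) = mex{0,0} = 1
G(6) = mex{1,1} = 0
G(7) = mex{0,0} = 1
G(8) = mex{1,1} = 0
G(9) = mex{0,0,0} = 1
G(10) = mex{1,1,1} = 0
G(11) = mex{0,0,0} = 1
G(12) = mex{1,1,1} = 0
G(13) = mex{0,0,0} = 1
G(14) = mex{1,1,1} = 0
G(15) = mex{0,0,0} = 1
G(16) = mex{1,1,1} = 0
G(17) = mex{0,0,0} = 1
G(18) = mex{1,1,1} = 0
G(19) = mex{0,0,0} = 1
G(20) = mex{1,1,1} = 0
G(21) = mex{0,0,0} = 1
G(22) = mex{1,1,1} = 0
G(23) = mex{0,0,0} = 1
G_A(23) = 1.
Stack B, S = {5, 6, 8, 9}:
G(0) = 0
G(1) = mex{} = 0
G(2) = mex{} = 0
G(3) = mex{} = 0
G(4) = mex{} = 0
G(5) = mex{0} = 1
G(6) = mex{0,0} = 1
G(7) = mex{0,0} = 1
G(8) = mex{0,0,0} = 1
G(9) = mex{0,0,0,0} = 1
G(10) = mex{1,0,0,0} = 2
G(11) = mex{1,1,0,0} = 2
G(12) = mex{1,1,0,0} = 2
G(13) = mex{1,1,1,0} = 2
G(14) = mex{1,1,1,1} = 0
G(15) = mex{2,1,1,1} = 0
G(16) = mex{2,2,1,1} = 0
G(17) = mex{2,2,1,1} = 0
G(18) = mex{2,2,2,1} = 0
G(19) = mex{0,2,2,2} = 1
G(20) = mex{0,0,2,2} = 1
G_B(20) = 1.
Combined Grundy value = 1 ⊕ 1 = 0.
A winning move leaves total XOR = 0, i.e. changes one component's Grundy value g to g ⊕ X where X is the current total.
Stack A: target g' = 1⊕0 = 1, but every legal move changes the Grundy value (mex property), so 0 moves.
Stack B: target g' = 1⊕0 = 1, but every legal move changes the Grundy value (mex property), so 0 moves.

0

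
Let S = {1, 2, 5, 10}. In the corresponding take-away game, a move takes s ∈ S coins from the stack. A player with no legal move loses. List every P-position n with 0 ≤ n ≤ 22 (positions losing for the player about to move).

G(0) = 0
G(1) = mex{0} = 1
G(2) = mex{1,0} = 2
G(3) = mex{2,1} = 0
G(4) = mex{0,2} = 1
G(5) = mex{1,0,0} = 2
G(6) = mex{2,1,1} = 0
G(7) = mex{0,2,2} = 1
G(8) = mex{1,0,0} = 2
G(9) = mex{2,1,1} = 0
G(10) = mex{0,2,2,0} = 1
G(11) = mex{1,0,0,1} = 2
G(12) = mex{2,1,1,2} = 0
G(13) = mex{0,2,2,0} = 1
G(14) = mex{1,0,0,1} = 2
G(15) = mex{2,1,1,2} = 0
G(16) = mex{0,2,2,0} = 1
G(17) = mex{1,0,0,1} = 2
G(18) = mex{2,1,1,2} = 0
G(19) = mex{0,2,2,0} = 1
G(20) = mex{1,0,0,1} = 2
G(21) = mex{2,1,1,2} = 0
G(22) = mex{0,2,2,0} = 1
P-positions are exactly the n with G(n) = 0.

0, 3, 6, 9, 12, 15, 18, 21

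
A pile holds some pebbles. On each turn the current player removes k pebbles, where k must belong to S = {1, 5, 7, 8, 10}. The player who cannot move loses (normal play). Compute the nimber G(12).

n :  0  1  2  3  4  5  6  7  8  9 10 11 12
G :  0  1  0  1  0  1  0  1  2  3  2  3  2

2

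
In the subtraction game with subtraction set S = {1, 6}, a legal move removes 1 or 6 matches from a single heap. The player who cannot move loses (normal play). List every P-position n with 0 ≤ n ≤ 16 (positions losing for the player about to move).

0, 2, 4, 7, 9, 11, 14, 16

n :  0  1  2  3  4  5  6  7  8  9 10 11 12 13 14 15 16
G :  0  1  0  1  0  1  2  0  1  0  1  0  1  2  0  1  0
P-positions are exactly the n with G(n) = 0.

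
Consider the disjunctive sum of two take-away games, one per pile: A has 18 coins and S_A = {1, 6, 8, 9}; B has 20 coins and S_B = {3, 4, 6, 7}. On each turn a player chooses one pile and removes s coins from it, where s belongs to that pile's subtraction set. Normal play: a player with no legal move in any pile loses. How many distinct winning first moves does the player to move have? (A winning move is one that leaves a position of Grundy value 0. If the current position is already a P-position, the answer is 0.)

Pile A, S = {1, 6, 8, 9}:
n :  0  1  2  3  4  5  6  7  8  9 10 11 12 13 14 15 16 17 18
G :  0  1  0  1  0  1  2  0  1  2  3  2  3  2  0  1  2  0  1
G_A(18) = 1.
Pile B, S = {3, 4, 6, 7}:
G(0) = 0
G(1) = mex{} = 0
G(2) = mex{} = 0
G(3) = mex{0} = 1
G(4) = mex{0,0} = 1
G(5) = mex{0,0} = 1
G(6) = mex{1,0,0} = 2
G(7) = mex{1,1,0,0} = 2
G(8) = mex{1,1,0,0} = 2
G(9) = mex{2,1,1,0} = 3
G(10) = mex{2,2,1,1} = 0
G(11) = mex{2,2,1,1} = 0
G(12) = mex{3,2,2,1} = 0
G(13) = mex{0,3,2,2} = 1
G(14) = mex{0,0,2,2} = 1
G(15) = mex{0,0,3,2} = 1
G(16) = mex{1,0,0,3} = 2
G(17) = mex{1,1,0,0} = 2
G(18) = mex{1,1,0,0} = 2
G(19) = mex{2,1,1,0} = 3
G(20) = mex{2,2,1,1} = 0
G_B(20) = 0.
Combined Grundy value = 1 ⊕ 0 = 1.
A winning move leaves total XOR = 0, i.e. changes one component's Grundy value g to g ⊕ X where X is the current total.
Pile A: need g' = 1⊕1 = 0. Options: 18−1→G=0, 18−6→G=3, 18−8→G=3, 18−9→G=2. Hits: 1.
Pile B: need g' = 0⊕1 = 1. Options: 20−3→G=2, 20−4→G=2, 20−6→G=1, 20−7→G=1. Hits: 2.

3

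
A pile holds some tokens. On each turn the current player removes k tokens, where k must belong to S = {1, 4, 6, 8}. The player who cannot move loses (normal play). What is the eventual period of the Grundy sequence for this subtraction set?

n :  0  1  2  3  4  5  6  7  8  9 10 11 12 13 14 15 16 17 18 19 20 21 22 23 24 25
G :  0  1  0  1  2  0  1  0  1  2  3  2  0  1  0  1  2  0  1  0  1  2  3  2  0  1
G(n+12) = G(n) holds for n = 0,…,7 (a full window of length max(S) = 8), so the sequence is purely periodic with period 12.

12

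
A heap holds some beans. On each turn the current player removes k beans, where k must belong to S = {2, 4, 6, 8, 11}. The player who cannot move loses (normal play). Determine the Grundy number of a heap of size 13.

G(0) = 0
G(1) = mex{} = 0
G(2) = mex{0} = 1
G(3) = mex{0} = 1
G(4) = mex{1,0} = 2
G(5) = mex{1,0} = 2
G(6) = mex{2,1,0} = 3
G(7) = mex{2,1,0} = 3
G(8) = mex{3,2,1,0} = 4
G(9) = mex{3,2,1,0} = 4
G(10) = mex{4,3,2,1} = 0
G(11) = mex{4,3,2,1,0} = 5
G(12) = mex{0,4,3,2,0} = 1
G(13) = mex{5,4,3,2,1} = 0

0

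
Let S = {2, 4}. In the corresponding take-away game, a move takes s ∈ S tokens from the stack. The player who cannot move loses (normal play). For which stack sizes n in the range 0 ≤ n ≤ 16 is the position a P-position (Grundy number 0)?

G(0) = 0
G(1) = mex{} = 0
G(2) = mex{0} = 1
G(3) = mex{0} = 1
G(4) = mex{1,0} = 2
G(5) = mex{1,0} = 2
G(6) = mex{2,1} = 0
G(7) = mex{2,1} = 0
G(8) = mex{0,2} = 1
G(9) = mex{0,2} = 1
G(10) = mex{1,0} = 2
G(11) = mex{1,0} = 2
G(12) = mex{2,1} = 0
G(13) = mex{2,1} = 0
G(14) = mex{0,2} = 1
G(15) = mex{0,2} = 1
G(16) = mex{1,0} = 2
P-positions are exactly the n with G(n) = 0.

0, 1, 6, 7, 12, 13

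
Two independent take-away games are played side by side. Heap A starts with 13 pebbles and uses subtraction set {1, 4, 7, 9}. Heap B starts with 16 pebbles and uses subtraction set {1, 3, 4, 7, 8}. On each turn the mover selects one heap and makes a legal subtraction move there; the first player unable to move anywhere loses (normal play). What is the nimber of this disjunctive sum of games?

Heap A, S = {1, 4, 7, 9}:
G(0) = 0
G(1) = mex{0} = 1
G(2) = mex{1} = 0
G(3) = mex{0} = 1
G(4) = mex{1,0} = 2
G(5) = mex{2,1} = 0
G(6) = mex{0,0} = 1
G(7) = mex{1,1,0} = 2
G(8) = mex{2,2,1} = 0
G(9) = mex{0,0,0,0} = 1
G(10) = mex{1,1,1,1} = 0
G(11) = mex{0,2,2,0} = 1
G(12) = mex{1,0,0,1} = 2
G(13) = mex{2,1,1,2} = 0
G_A(13) = 0.
Heap B, S = {1, 3, 4, 7, 8}:
n :  0  1  2  3  4  5  6  7  8  9 10 11 12 13 14 15 16
G :  0  1  0  1  2  3  2  3  4  5  4  0  1  0  1  2  3
G_B(16) = 3.
Combined Grundy value = 0 ⊕ 3 = 3.

3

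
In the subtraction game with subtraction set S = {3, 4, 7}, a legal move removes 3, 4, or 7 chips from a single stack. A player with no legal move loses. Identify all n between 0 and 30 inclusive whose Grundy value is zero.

n :  0  1  2  3  4  5  6  7  8  9 10 11 12 13 14 15 16 17 18 19 20 21 22 23 24 25 26 27 28 29 30
G :  0  0  0  1  1  1  2  2  2  3  0  0  0  1  1  1  2  2  2  3  0  0  0  1  1  1  2  2  2  3  0
P-positions are exactly the n with G(n) = 0.

0, 1, 2, 10, 11, 12, 20, 21, 22, 30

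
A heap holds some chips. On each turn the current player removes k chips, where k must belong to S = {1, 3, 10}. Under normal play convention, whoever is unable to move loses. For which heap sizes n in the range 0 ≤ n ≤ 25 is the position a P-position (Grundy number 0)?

n :  0  1  2  3  4  5  6  7  8  9 10 11 12 13 14 15 16 17 18 19 20 21 22 23 24 25
G :  0  1  0  1  0  1  0  1  0  1  2  3  2  0  1  0  1  0  1  0  1  0  1  2  3  2
P-positions are exactly the n with G(n) = 0.

0, 2, 4, 6, 8, 13, 15, 17, 19, 21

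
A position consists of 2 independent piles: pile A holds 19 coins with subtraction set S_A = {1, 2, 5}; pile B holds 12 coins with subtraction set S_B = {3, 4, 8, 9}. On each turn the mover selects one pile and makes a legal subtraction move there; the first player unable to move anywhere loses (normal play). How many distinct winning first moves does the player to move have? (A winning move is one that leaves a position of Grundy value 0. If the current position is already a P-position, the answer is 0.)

Pile A, S = {1, 2, 5}:
n :  0  1  2  3  4  5  6  7  8  9 10 11 12 13 14 15 16 17 18 19
G :  0  1  2  0  1  2  0  1  2  0  1  2  0  1  2  0  1  2  0  1
G_A(19) = 1.
Pile B, S = {3, 4, 8, 9}:
G(0) = 0
G(1) = mex{} = 0
G(2) = mex{} = 0
G(3) = mex{0} = 1
G(4) = mex{0,0} = 1
G(5) = mex{0,0} = 1
G(6) = mex{1,0} = 2
G(7) = mex{1,1} = 0
G(8) = mex{1,1,0} = 2
G(9) = mex{2,1,0,0} = 3
G(10) = mex{0,2,0,0} = 1
G(11) = mex{2,0,1,0} = 3
G(12) = mex{3,2,1,1} = 0
G_B(12) = 0.
Combined Grundy value = 1 ⊕ 0 = 1.
A winning move leaves total XOR = 0, i.e. changes one component's Grundy value g to g ⊕ X where X is the current total.
Pile A: need g' = 1⊕1 = 0. Options: 19−1→G=0, 19−2→G=2, 19−5→G=2. Hits: 1.
Pile B: need g' = 0⊕1 = 1. Options: 12−3→G=3, 12−4→G=2, 12−8→G=1, 12−9→G=1. Hits: 2.

3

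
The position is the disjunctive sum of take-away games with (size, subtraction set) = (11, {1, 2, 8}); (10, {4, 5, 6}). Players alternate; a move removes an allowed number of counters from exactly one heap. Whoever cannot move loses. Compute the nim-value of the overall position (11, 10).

2

Heap A, S = {1, 2, 8}:
n :  0  1  2  3  4  5  6  7  8  9 10 11
G :  0  1  2  0  1  2  0  1  2  0  1  2
G_A(11) = 2.
Heap B, S = {4, 5, 6}:
G(0) = 0
G(1) = mex{} = 0
G(2) = mex{} = 0
G(3) = mex{} = 0
G(4) = mex{0} = 1
G(5) = mex{0,0} = 1
G(6) = mex{0,0,0} = 1
G(7) = mex{0,0,0} = 1
G(8) = mex{1,0,0} = 2
G(9) = mex{1,1,0} = 2
G(10) = mex{1,1,1} = 0
G_B(10) = 0.
Combined Grundy value = 2 ⊕ 0 = 2.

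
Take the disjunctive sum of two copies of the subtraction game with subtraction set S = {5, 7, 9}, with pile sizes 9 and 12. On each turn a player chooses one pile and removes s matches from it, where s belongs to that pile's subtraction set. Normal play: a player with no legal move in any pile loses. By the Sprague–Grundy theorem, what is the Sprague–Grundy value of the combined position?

All piles use S = {5, 7, 9}:
G(0) = 0
G(1) = mex{} = 0
G(2) = mex{} = 0
G(3) = mex{} = 0
G(4) = mex{} = 0
G(5) = mex{0} = 1
G(6) = mex{0} = 1
G(7) = mex{0,0} = 1
G(8) = mex{0,0} = 1
G(9) = mex{0,0,0} = 1
G(10) = mex{1,0,0} = 2
G(11) = mex{1,0,0} = 2
G(12) = mex{1,1,0} = 2
Pile A: G(9) = 1.
Pile B: G(12) = 2.
Combined Grundy value = 1 ⊕ 2 = 3.

3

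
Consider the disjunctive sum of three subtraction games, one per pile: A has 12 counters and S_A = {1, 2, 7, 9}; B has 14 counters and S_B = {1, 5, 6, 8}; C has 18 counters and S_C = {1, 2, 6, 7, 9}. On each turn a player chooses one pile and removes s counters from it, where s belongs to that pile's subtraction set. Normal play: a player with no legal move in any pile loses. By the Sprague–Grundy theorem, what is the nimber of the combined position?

2

Pile A, S = {1, 2, 7, 9}:
n :  0  1  2  3  4  5  6  7  8  9 10 11 12
G :  0  1  2  0  1  2  0  1  2  3  4  0  1
G_A(12) = 1.
Pile B, S = {1, 5, 6, 8}:
n :  0  1  2  3  4  5  6  7  8  9 10 11 12 13 14
G :  0  1  0  1  0  1  2  3  2  3  2  0  1  0  1
G_B(14) = 1.
Pile C, S = {1, 2, 6, 7, 9}:
G(0) = 0
G(1) = mex{0} = 1
G(2) = mex{1,0} = 2
G(3) = mex{2,1} = 0
G(4) = mex{0,2} = 1
G(5) = mex{1,0} = 2
G(6) = mex{2,1,0} = 3
G(7) = mex{3,2,1,0} = 4
G(8) = mex{4,3,2,1} = 0
G(9) = mex{0,4,0,2,0} = 1
G(10) = mex{1,0,1,0,1} = 2
G(11) = mex{2,1,2,1,2} = 0
G(12) = mex{0,2,3,2,0} = 1
G(13) = mex{1,0,4,3,1} = 2
G(14) = mex{2,1,0,4,2} = 3
G(15) = mex{3,2,1,0,3} = 4
G(16) = mex{4,3,2,1,4} = 0
G(17) = mex{0,4,0,2,0} = 1
G(18) = mex{1,0,1,0,1} = 2
G_C(18) = 2.
Combined Grundy value = 1 ⊕ 1 ⊕ 2 = 2.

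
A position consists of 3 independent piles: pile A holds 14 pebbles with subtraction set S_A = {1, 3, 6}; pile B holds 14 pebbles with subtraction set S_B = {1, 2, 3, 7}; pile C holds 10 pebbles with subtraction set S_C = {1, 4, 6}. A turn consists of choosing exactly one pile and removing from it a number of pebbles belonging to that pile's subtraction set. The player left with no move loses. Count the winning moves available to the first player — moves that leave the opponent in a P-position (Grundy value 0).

Pile A, S = {1, 3, 6}:
n :  0  1  2  3  4  5  6  7  8  9 10 11 12 13 14
G :  0  1  0  1  0  1  2  3  2  0  1  0  1  0  1
G_A(14) = 1.
Pile B, S = {1, 2, 3, 7}:
G(0) = 0
G(1) = mex{0} = 1
G(2) = mex{1,0} = 2
G(3) = mex{2,1,0} = 3
G(4) = mex{3,2,1} = 0
G(5) = mex{0,3,2} = 1
G(6) = mex{1,0,3} = 2
G(7) = mex{2,1,0,0} = 3
G(8) = mex{3,2,1,1} = 0
G(9) = mex{0,3,2,2} = 1
G(10) = mex{1,0,3,3} = 2
G(11) = mex{2,1,0,0} = 3
G(12) = mex{3,2,1,1} = 0
G(13) = mex{0,3,2,2} = 1
G(14) = mex{1,0,3,3} = 2
G_B(14) = 2.
Pile C, S = {1, 4, 6}:
n :  0  1  2  3  4  5  6  7  8  9 10
G :  0  1  0  1  2  0  1  0  1  2  0
G_C(10) = 0.
Combined Grundy value = 1 ⊕ 2 ⊕ 0 = 3.
A winning move leaves total XOR = 0, i.e. changes one component's Grundy value g to g ⊕ X where X is the current total.
Pile A: need g' = 1⊕3 = 2. Options: 14−1→G=0, 14−3→G=0, 14−6→G=2. Hits: 1.
Pile B: need g' = 2⊕3 = 1. Options: 14−1→G=1, 14−2→G=0, 14−3→G=3, 14−7→G=3. Hits: 1.
Pile C: need g' = 0⊕3 = 3. Options: 10−1→G=2, 10−4→G=1, 10−6→G=2. Hits: 0.

2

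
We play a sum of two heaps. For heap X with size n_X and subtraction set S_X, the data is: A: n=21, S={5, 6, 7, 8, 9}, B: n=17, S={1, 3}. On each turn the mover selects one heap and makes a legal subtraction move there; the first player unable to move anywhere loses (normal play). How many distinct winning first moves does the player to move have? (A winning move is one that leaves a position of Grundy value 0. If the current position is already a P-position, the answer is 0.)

Heap A, S = {5, 6, 7, 8, 9}:
n :  0  1  2  3  4  5  6  7  8  9 10 11 12 13 14 15 16 17 18 19 20 21
G :  0  0  0  0  0  1  1  1  1  1  2  2  2  2  0  0  0  0  0  1  1  1
G_A(21) = 1.
Heap B, S = {1, 3}:
n :  0  1  2  3  4  5  6  7  8  9 10 11 12 13 14 15 16 17
G :  0  1  0  1  0  1  0  1  0  1  0  1  0  1  0  1  0  1
G_B(17) = 1.
Combined Grundy value = 1 ⊕ 1 = 0.
A winning move leaves total XOR = 0, i.e. changes one component's Grundy value g to g ⊕ X where X is the current total.
Heap A: target g' = 1⊕0 = 1, but every legal move changes the Grundy value (mex property), so 0 moves.
Heap B: target g' = 1⊕0 = 1, but every legal move changes the Grundy value (mex property), so 0 moves.

0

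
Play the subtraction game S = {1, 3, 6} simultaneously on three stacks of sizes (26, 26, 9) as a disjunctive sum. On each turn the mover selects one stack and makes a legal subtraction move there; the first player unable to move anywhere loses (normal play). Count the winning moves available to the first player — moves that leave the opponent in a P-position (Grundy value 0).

0

All stacks use S = {1, 3, 6}:
G(0) = 0
G(1) = mex{0} = 1
G(2) = mex{1} = 0
G(3) = mex{0,0} = 1
G(4) = mex{1,1} = 0
G(5) = mex{0,0} = 1
G(6) = mex{1,1,0} = 2
G(7) = mex{2,0,1} = 3
G(8) = mex{3,1,0} = 2
G(9) = mex{2,2,1} = 0
G(10) = mex{0,3,0} = 1
G(11) = mex{1,2,1} = 0
G(12) = mex{0,0,2} = 1
G(13) = mex{1,1,3} = 0
G(14) = mex{0,0,2} = 1
G(15) = mex{1,1,0} = 2
G(16) = mex{2,0,1} = 3
G(17) = mex{3,1,0} = 2
G(18) = mex{2,2,1} = 0
G(19) = mex{0,3,0} = 1
G(20) = mex{1,2,1} = 0
G(21) = mex{0,0,2} = 1
G(22) = mex{1,1,3} = 0
G(23) = mex{0,0,2} = 1
G(24) = mex{1,1,0} = 2
G(25) = mex{2,0,1} = 3
G(26) = mex{3,1,0} = 2
Stack A: G(26) = 2.
Stack B: G(26) = 2.
Stack C: G(9) = 0.
Combined Grundy value = 2 ⊕ 2 ⊕ 0 = 0.
A winning move leaves total XOR = 0, i.e. changes one component's Grundy value g to g ⊕ X where X is the current total.
Stack A: target g' = 2⊕0 = 2, but every legal move changes the Grundy value (mex property), so 0 moves.
Stack B: target g' = 2⊕0 = 2, but every legal move changes the Grundy value (mex property), so 0 moves.
Stack C: target g' = 0⊕0 = 0, but every legal move changes the Grundy value (mex property), so 0 moves.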